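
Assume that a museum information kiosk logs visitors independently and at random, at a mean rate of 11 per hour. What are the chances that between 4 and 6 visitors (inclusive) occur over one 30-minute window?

0.4843

Over the interval, μ = 11 × 0.5 = 5.5 (a 30-minute window = 0.5 hours).
P(4 ≤ N ≤ 6) = Σ_{j=4}^{6} e^(−5.5) · 5.5^j/j! ≈ 0.4843.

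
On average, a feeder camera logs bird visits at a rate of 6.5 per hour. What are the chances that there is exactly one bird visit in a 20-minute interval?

Over the interval, μ = 6.5 × 1/3 ≈ 2.16667 (a 20-minute interval = 1/3 hours).
P(N = 1) = e^(−μ) μ^1/1! = e^(−2.16667) · 2.16667^1/1 ≈ 0.2482.

0.2482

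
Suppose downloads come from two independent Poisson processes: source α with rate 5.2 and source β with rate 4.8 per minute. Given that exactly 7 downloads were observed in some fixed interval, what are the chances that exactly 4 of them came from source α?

0.2830

Given the total, each event is independently from source α with probability p = λ_α/(λ_α+λ_β) = 5.2/10 = 0.5200.
So K ~ Binomial(7, 5.2/10): P(K = 4) = C(7,4) · (5.2/10)^4 · (4.8/10)^3 ≈ 0.2830.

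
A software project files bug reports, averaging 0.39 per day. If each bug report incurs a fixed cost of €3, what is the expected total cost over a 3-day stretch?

€3.51

E[N] = 0.39 × 3 = 1.17 (a 3-day stretch = 3 days); E[cost] = 1.17 × €3 = €3.51.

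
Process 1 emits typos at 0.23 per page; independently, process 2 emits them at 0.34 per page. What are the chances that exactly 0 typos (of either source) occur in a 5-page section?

Independent Poisson processes superpose: combined rate λ = 0.23 + 0.34 = 0.57 per page.
Over the interval, μ = 0.57 × 5 = 2.85 (a 5-page section = 5 pages).
P(N = 0) = e^(−2.85) · 2.85^0/0! ≈ 0.0578.

0.0578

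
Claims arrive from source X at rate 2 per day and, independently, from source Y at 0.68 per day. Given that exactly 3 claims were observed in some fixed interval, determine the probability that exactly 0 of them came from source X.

Given the total, each event is independently from source X with probability p = λ_X/(λ_X+λ_Y) = 2/2.68 ≈ 0.7463.
So K ~ Binomial(3, 2/2.68): P(K = 0) = C(3,0) · (2/2.68)^0 · (0.68/2.68)^3 ≈ 0.0163.

0.0163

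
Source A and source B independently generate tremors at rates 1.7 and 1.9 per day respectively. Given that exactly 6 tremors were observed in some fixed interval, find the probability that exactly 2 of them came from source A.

Given the total, each event is independently from source A with probability p = λ_A/(λ_A+λ_B) = 1.7/3.6 ≈ 0.4722.
So K ~ Binomial(6, 1.7/3.6): P(K = 2) = C(6,2) · (1.7/3.6)^2 · (1.9/3.6)^4 ≈ 0.2595.

0.2595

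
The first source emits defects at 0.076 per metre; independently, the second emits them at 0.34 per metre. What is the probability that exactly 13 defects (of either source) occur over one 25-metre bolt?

0.0814

Independent Poisson processes superpose: combined rate λ = 0.076 + 0.34 = 0.416 per metre.
Over the interval, μ = 0.416 × 25 = 10.4 (a 25-metre bolt = 25 metres).
P(N = 13) = e^(−10.4) · 10.4^13/13! ≈ 0.0814.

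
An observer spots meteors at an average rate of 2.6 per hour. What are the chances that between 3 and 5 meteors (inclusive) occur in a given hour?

With mean μ = 2.6 per hour,
P(3 ≤ N ≤ 5) = Σ_{j=3}^{5} e^(−2.6) · 2.6^j/j! ≈ 0.4325.

0.4325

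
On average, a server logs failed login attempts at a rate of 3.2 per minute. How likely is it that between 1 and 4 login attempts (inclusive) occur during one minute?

0.7399

With mean μ = 3.2 per minute,
P(1 ≤ N ≤ 4) = Σ_{j=1}^{4} e^(−3.2) · 3.2^j/j! ≈ 0.7399.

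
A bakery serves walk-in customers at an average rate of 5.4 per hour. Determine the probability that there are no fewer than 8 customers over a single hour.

0.1783

With mean μ = 5.4 per hour,
P(N ≥ 8) = 1 − P(N ≤ 7) = 1 − Σ_{j=0}^{7} e^(−μ) μ^j/j! ≈ 0.1783.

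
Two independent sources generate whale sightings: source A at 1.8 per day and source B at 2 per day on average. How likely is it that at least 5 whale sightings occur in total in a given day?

0.3322

Independent Poisson processes superpose: combined rate λ = 1.8 + 2 = 3.8 per day.
So μ = 3.8.
P(N ≥ 5) = 1 − P(N ≤ 4) ≈ 0.3322.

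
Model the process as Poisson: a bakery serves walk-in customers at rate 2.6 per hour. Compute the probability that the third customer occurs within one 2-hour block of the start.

Over the interval, μ = 2.6 × 2 = 5.2 (a 2-hour block = 2 hours).
The third arrival falls in the interval iff at least 3 events occur there: P(S_3 ≤ t) = P(N ≥ 3) = 1 − P(N ≤ 2) ≈ 0.8912.

0.8912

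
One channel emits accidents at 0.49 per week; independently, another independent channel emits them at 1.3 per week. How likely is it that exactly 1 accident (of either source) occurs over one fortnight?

Independent Poisson processes superpose: combined rate λ = 0.49 + 1.3 = 1.79 per week.
Over the interval, μ = 1.79 × 2 = 3.58 (a fortnight = 2 weeks).
P(N = 1) = e^(−3.58) · 3.58^1/1! ≈ 0.0998.

0.0998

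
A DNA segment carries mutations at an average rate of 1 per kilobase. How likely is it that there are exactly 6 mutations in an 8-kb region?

Over the interval, μ = 1 × 8 = 8 (an 8-kb region = 8 kilobases).
P(N = 6) = e^(−μ) μ^6/6! = e^(−8) · 8^6/720 ≈ 0.1221.

0.1221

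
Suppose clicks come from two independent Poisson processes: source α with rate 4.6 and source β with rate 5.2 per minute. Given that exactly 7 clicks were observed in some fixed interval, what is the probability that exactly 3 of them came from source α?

0.2869

Given the total, each event is independently from source α with probability p = λ_α/(λ_α+λ_β) = 4.6/9.8 ≈ 0.4694.
So K ~ Binomial(7, 4.6/9.8): P(K = 3) = C(7,3) · (4.6/9.8)^3 · (5.2/9.8)^4 ≈ 0.2869.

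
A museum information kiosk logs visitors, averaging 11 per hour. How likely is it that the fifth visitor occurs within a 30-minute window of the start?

0.6425

Over the interval, μ = 11 × 0.5 = 5.5 (a 30-minute window = 0.5 hours).
The fifth arrival falls in the interval iff at least 5 events occur there: P(S_5 ≤ t) = P(N ≥ 5) = 1 − P(N ≤ 4) ≈ 0.6425.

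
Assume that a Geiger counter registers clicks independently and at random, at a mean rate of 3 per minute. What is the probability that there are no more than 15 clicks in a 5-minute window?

0.5681

Over the interval, μ = 3 × 5 = 15 (a 5-minute window = 5 minutes).
P(N ≤ 15) = Σ_{j=0}^{15} e^(−μ) μ^j/j! ≈ 0.5681.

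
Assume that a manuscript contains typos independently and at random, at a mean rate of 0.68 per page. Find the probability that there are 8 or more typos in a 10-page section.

Over the interval, μ = 0.68 × 10 = 6.8 (a 10-page section = 10 pages).
P(N ≥ 8) = 1 − P(N ≤ 7) = 1 − Σ_{j=0}^{7} e^(−μ) μ^j/j! ≈ 0.3715.

0.3715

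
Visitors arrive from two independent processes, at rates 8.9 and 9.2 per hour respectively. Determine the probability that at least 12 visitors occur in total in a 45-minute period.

Independent Poisson processes superpose: combined rate λ = 8.9 + 9.2 = 18.1 per hour.
Over the interval, μ = 18.1 × 0.75 = 13.575 (a 45-minute period = 0.75 hours).
P(N ≥ 12) = 1 − P(N ≤ 11) ≈ 0.7025.

0.7025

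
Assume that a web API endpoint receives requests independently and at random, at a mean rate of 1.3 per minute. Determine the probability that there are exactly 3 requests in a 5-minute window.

0.0688

Over the interval, μ = 1.3 × 5 = 6.5 (a 5-minute window = 5 minutes).
P(N = 3) = e^(−μ) μ^3/3! = e^(−6.5) · 6.5^3/6 ≈ 0.0688.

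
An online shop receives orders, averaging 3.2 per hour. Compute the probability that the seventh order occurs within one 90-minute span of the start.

0.2092

Over the interval, μ = 3.2 × 1.5 = 4.8 (a 90-minute span = 1.5 hours).
The seventh arrival falls in the interval iff at least 7 events occur there: P(S_7 ≤ t) = P(N ≥ 7) = 1 − P(N ≤ 6) ≈ 0.2092.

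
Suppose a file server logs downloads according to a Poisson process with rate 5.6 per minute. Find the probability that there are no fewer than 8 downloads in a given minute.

With mean μ = 5.6 per minute,
P(N ≥ 8) = 1 − P(N ≤ 7) = 1 − Σ_{j=0}^{7} e^(−μ) μ^j/j! ≈ 0.2030.

0.2030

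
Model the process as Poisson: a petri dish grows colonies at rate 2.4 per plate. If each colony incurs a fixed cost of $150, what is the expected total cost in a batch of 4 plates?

E[N] = 2.4 × 4 = 9.6 (a batch of 4 plates = 4 plates); E[cost] = 9.6 × $150 = $1440.

$1440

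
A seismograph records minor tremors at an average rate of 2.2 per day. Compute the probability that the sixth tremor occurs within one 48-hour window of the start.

0.2801

Over the interval, μ = 2.2 × 2 = 4.4 (a 48-hour window = 2 days).
The sixth arrival falls in the interval iff at least 6 events occur there: P(S_6 ≤ t) = P(N ≥ 6) = 1 − P(N ≤ 5) ≈ 0.2801.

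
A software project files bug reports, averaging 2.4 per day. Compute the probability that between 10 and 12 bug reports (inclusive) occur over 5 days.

Over the interval, μ = 2.4 × 5 = 12 (5 days).
P(10 ≤ N ≤ 12) = Σ_{j=10}^{12} e^(−12) · 12^j/j! ≈ 0.3336.

0.3336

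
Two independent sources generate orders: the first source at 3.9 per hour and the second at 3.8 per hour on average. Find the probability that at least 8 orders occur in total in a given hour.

0.5044

Independent Poisson processes superpose: combined rate λ = 3.9 + 3.8 = 7.7 per hour.
So μ = 7.7.
P(N ≥ 8) = 1 − P(N ≤ 7) ≈ 0.5044.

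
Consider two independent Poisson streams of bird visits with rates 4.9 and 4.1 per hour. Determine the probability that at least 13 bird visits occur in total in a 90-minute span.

0.5907

Independent Poisson processes superpose: combined rate λ = 4.9 + 4.1 = 9 per hour.
Over the interval, μ = 9 × 1.5 = 13.5 (a 90-minute span = 1.5 hours).
P(N ≥ 13) = 1 − P(N ≤ 12) ≈ 0.5907.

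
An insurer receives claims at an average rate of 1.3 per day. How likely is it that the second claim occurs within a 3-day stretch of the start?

0.9008

Over the interval, μ = 1.3 × 3 = 3.9 (a 3-day stretch = 3 days).
The second arrival falls in the interval iff at least 2 events occur there: P(S_2 ≤ t) = P(N ≥ 2) = 1 − P(N ≤ 1) ≈ 0.9008.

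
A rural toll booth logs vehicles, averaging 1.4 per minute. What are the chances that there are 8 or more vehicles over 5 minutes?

0.4013

Over the interval, μ = 1.4 × 5 = 7 (5 minutes).
P(N ≥ 8) = 1 − P(N ≤ 7) = 1 − Σ_{j=0}^{7} e^(−μ) μ^j/j! ≈ 0.4013.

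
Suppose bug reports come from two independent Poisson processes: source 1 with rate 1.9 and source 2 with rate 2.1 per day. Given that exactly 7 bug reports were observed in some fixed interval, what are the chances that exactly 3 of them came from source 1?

0.2850

Given the total, each event is independently from source 1 with probability p = λ_1/(λ_1+λ_2) = 1.9/4 = 0.4750.
So K ~ Binomial(7, 1.9/4): P(K = 3) = C(7,3) · (1.9/4)^3 · (2.1/4)^4 ≈ 0.2850.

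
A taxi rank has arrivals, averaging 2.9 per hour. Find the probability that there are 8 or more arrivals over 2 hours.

Over the interval, μ = 2.9 × 2 = 5.8 (2 hours).
P(N ≥ 8) = 1 − P(N ≤ 7) = 1 − Σ_{j=0}^{7} e^(−μ) μ^j/j! ≈ 0.2290.

0.2290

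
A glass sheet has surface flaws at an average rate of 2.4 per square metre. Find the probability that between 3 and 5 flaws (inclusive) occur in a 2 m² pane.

Over the interval, μ = 2.4 × 2 = 4.8 (a 2 m² pane = 2 square metres).
P(3 ≤ N ≤ 5) = Σ_{j=3}^{5} e^(−4.8) · 4.8^j/j! ≈ 0.5085.

0.5085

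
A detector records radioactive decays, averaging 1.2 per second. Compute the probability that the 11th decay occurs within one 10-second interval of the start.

Over the interval, μ = 1.2 × 10 = 12 (a 10-second interval = 10 seconds).
The 11th arrival falls in the interval iff at least 11 events occur there: P(S_11 ≤ t) = P(N ≥ 11) = 1 − P(N ≤ 10) ≈ 0.6528.

0.6528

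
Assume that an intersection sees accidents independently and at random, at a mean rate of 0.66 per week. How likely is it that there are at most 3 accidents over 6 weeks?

Over the interval, μ = 0.66 × 6 = 3.96 (6 weeks).
P(N ≤ 3) = Σ_{j=0}^{3} e^(−μ) μ^j/j! ≈ 0.4413.

0.4413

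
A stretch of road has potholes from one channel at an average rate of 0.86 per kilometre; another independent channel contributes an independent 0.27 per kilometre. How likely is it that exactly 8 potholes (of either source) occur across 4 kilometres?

Independent Poisson processes superpose: combined rate λ = 0.86 + 0.27 = 1.13 per kilometre.
Over the interval, μ = 1.13 × 4 = 4.52 (4 kilometres).
P(N = 8) = e^(−4.52) · 4.52^8/8! ≈ 0.0471.

0.0471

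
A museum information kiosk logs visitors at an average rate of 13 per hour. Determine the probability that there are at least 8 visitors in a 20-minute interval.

Over the interval, μ = 13 × 1/3 ≈ 4.33333 (a 20-minute interval = 1/3 hours).
P(N ≥ 8) = 1 − P(N ≤ 7) = 1 − Σ_{j=0}^{7} e^(−μ) μ^j/j! ≈ 0.0735.

0.0735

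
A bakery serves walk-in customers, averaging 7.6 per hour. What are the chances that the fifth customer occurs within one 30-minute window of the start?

0.3322

Over the interval, μ = 7.6 × 0.5 = 3.8 (a 30-minute window = 0.5 hours).
The fifth arrival falls in the interval iff at least 5 events occur there: P(S_5 ≤ t) = P(N ≥ 5) = 1 − P(N ≤ 4) ≈ 0.3322.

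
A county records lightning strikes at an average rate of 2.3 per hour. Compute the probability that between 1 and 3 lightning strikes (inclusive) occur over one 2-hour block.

Over the interval, μ = 2.3 × 2 = 4.6 (a 2-hour block = 2 hours).
P(1 ≤ N ≤ 3) = Σ_{j=1}^{3} e^(−4.6) · 4.6^j/j! ≈ 0.3157.

0.3157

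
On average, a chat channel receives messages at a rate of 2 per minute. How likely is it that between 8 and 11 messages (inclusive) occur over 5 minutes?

0.4766

Over the interval, μ = 2 × 5 = 10 (5 minutes).
P(8 ≤ N ≤ 11) = Σ_{j=8}^{11} e^(−10) · 10^j/j! ≈ 0.4766.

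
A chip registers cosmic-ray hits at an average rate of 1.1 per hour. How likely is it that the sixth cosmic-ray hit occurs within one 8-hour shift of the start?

Over the interval, μ = 1.1 × 8 = 8.8 (an 8-hour shift = 8 hours).
The sixth arrival falls in the interval iff at least 6 events occur there: P(S_6 ≤ t) = P(N ≥ 6) = 1 − P(N ≤ 5) ≈ 0.8716.

0.8716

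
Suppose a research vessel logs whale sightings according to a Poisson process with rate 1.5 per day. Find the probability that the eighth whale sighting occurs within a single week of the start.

0.8215

Over the interval, μ = 1.5 × 7 = 10.5 (a week = 7 days).
The eighth arrival falls in the interval iff at least 8 events occur there: P(S_8 ≤ t) = P(N ≥ 8) = 1 − P(N ≤ 7) ≈ 0.8215.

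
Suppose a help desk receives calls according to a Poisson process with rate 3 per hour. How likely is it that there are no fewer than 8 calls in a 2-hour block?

Over the interval, μ = 3 × 2 = 6 (a 2-hour block = 2 hours).
P(N ≥ 8) = 1 − P(N ≤ 7) = 1 − Σ_{j=0}^{7} e^(−μ) μ^j/j! ≈ 0.2560.

0.2560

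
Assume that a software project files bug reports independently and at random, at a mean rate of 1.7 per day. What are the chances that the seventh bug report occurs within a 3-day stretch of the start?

Over the interval, μ = 1.7 × 3 = 5.1 (a 3-day stretch = 3 days).
The seventh arrival falls in the interval iff at least 7 events occur there: P(S_7 ≤ t) = P(N ≥ 7) = 1 − P(N ≤ 6) ≈ 0.2526.

0.2526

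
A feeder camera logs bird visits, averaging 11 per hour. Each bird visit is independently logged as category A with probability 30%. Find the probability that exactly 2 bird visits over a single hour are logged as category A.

0.2008

Thinning: the bird visits that are logged as category A themselves form a Poisson process with rate 0.3 × 11 = 3.3 per hour.
So μ = 3.3.
P(N = 2) = e^(−3.3) · 3.3^2/2! ≈ 0.2008.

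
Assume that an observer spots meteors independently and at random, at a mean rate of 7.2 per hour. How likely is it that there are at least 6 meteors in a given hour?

0.7241

With mean μ = 7.2 per hour,
P(N ≥ 6) = 1 − P(N ≤ 5) = 1 − Σ_{j=0}^{5} e^(−μ) μ^j/j! ≈ 0.7241.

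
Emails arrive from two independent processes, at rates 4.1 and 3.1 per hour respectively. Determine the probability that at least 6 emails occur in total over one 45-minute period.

Independent Poisson processes superpose: combined rate λ = 4.1 + 3.1 = 7.2 per hour.
Over the interval, μ = 7.2 × 0.75 = 5.4 (a 45-minute period = 0.75 hours).
P(N ≥ 6) = 1 − P(N ≤ 5) ≈ 0.4539.

0.4539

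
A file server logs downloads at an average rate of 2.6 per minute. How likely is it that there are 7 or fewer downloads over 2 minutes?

Over the interval, μ = 2.6 × 2 = 5.2 (2 minutes).
P(N ≤ 7) = Σ_{j=0}^{7} e^(−μ) μ^j/j! ≈ 0.8449.

0.8449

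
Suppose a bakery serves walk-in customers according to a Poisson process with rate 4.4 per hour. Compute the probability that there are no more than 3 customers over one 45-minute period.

0.5803

Over the interval, μ = 4.4 × 0.75 = 3.3 (a 45-minute period = 0.75 hours).
P(N ≤ 3) = Σ_{j=0}^{3} e^(−μ) μ^j/j! ≈ 0.5803.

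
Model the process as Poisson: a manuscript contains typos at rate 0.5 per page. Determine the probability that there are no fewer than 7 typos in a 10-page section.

0.2378

Over the interval, μ = 0.5 × 10 = 5 (a 10-page section = 10 pages).
P(N ≥ 7) = 1 − P(N ≤ 6) = 1 − Σ_{j=0}^{6} e^(−μ) μ^j/j! ≈ 0.2378.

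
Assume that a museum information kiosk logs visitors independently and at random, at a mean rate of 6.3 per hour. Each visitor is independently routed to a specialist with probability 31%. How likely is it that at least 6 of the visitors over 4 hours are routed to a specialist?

Thinning: the visitors that are routed to a specialist themselves form a Poisson process with rate 0.31 × 6.3 = 1.953 per hour.
Over the interval, μ = 1.953 × 4 = 7.812 (4 hours).
P(N ≥ 6) = 1 − P(N ≤ 5) ≈ 0.7909.

0.7909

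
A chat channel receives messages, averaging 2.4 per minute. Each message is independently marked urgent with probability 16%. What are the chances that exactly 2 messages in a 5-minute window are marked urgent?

Thinning: the messages that are marked urgent themselves form a Poisson process with rate 0.16 × 2.4 = 0.384 per minute.
Over the interval, μ = 0.384 × 5 = 1.92 (a 5-minute window = 5 minutes).
P(N = 2) = e^(−1.92) · 1.92^2/2! ≈ 0.2702.

0.2702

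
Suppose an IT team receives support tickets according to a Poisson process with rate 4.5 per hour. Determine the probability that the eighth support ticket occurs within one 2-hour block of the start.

Over the interval, μ = 4.5 × 2 = 9 (a 2-hour block = 2 hours).
The eighth arrival falls in the interval iff at least 8 events occur there: P(S_8 ≤ t) = P(N ≥ 8) = 1 − P(N ≤ 7) ≈ 0.6761.

0.6761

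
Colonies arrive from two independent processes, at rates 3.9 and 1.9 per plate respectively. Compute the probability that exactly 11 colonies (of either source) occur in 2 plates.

Independent Poisson processes superpose: combined rate λ = 3.9 + 1.9 = 5.8 per plate.
Over the interval, μ = 5.8 × 2 = 11.6 (2 plates).
P(N = 11) = e^(−11.6) · 11.6^11/11! ≈ 0.1175.

0.1175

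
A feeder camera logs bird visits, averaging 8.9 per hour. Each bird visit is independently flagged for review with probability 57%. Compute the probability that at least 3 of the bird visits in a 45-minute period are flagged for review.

Thinning: the bird visits that are flagged for review themselves form a Poisson process with rate 0.57 × 8.9 = 5.073 per hour.
Over the interval, μ = 5.073 × 0.75 = 3.80475 (a 45-minute period = 0.75 hours).
P(N ≥ 3) = 1 − P(N ≤ 2) ≈ 0.7319.

0.7319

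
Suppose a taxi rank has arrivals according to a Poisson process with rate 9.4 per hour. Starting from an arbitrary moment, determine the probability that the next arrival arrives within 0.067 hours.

Inter-arrival times are exponential with rate λ = 9.4 per hour.
P(T ≤ 0.067) = 1 − e^(−λt) = 1 − e^(−9.4 × 0.067) = 1 − e^(−0.6298) ≈ 0.4673.

0.4673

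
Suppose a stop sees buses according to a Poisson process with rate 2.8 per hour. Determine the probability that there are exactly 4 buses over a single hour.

0.1557

With mean μ = 2.8 per hour,
P(N = 4) = e^(−μ) μ^4/4! = e^(−2.8) · 2.8^4/24 ≈ 0.1557.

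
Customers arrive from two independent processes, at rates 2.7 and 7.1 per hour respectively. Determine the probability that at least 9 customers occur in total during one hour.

0.6442

Independent Poisson processes superpose: combined rate λ = 2.7 + 7.1 = 9.8 per hour.
So μ = 9.8.
P(N ≥ 9) = 1 − P(N ≤ 8) ≈ 0.6442.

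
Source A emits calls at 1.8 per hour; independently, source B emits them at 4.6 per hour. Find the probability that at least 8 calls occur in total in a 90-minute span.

Independent Poisson processes superpose: combined rate λ = 1.8 + 4.6 = 6.4 per hour.
Over the interval, μ = 6.4 × 1.5 = 9.6 (a 90-minute span = 1.5 hours).
P(N ≥ 8) = 1 − P(N ≤ 7) ≈ 0.7416.

0.7416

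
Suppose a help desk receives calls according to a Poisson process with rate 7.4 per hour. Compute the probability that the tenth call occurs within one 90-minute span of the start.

Over the interval, μ = 7.4 × 1.5 = 11.1 (a 90-minute span = 1.5 hours).
The tenth arrival falls in the interval iff at least 10 events occur there: P(S_10 ≤ t) = P(N ≥ 10) = 1 − P(N ≤ 9) ≈ 0.6702.

0.6702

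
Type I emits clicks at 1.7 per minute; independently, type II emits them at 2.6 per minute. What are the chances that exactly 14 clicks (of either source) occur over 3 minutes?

0.1013

Independent Poisson processes superpose: combined rate λ = 1.7 + 2.6 = 4.3 per minute.
Over the interval, μ = 4.3 × 3 = 12.9 (3 minutes).
P(N = 14) = e^(−12.9) · 12.9^14/14! ≈ 0.1013.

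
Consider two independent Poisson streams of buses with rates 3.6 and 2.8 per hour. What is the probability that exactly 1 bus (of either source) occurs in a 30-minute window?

0.1304

Independent Poisson processes superpose: combined rate λ = 3.6 + 2.8 = 6.4 per hour.
Over the interval, μ = 6.4 × 0.5 = 3.2 (a 30-minute window = 0.5 hours).
P(N = 1) = e^(−3.2) · 3.2^1/1! ≈ 0.1304.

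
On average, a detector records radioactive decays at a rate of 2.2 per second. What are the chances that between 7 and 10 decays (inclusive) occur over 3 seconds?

0.4166

Over the interval, μ = 2.2 × 3 = 6.6 (3 seconds).
P(7 ≤ N ≤ 10) = Σ_{j=7}^{10} e^(−6.6) · 6.6^j/j! ≈ 0.4166.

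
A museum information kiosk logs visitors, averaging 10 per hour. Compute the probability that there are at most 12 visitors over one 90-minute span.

Over the interval, μ = 10 × 1.5 = 15 (a 90-minute span = 1.5 hours).
P(N ≤ 12) = Σ_{j=0}^{12} e^(−μ) μ^j/j! ≈ 0.2676.

0.2676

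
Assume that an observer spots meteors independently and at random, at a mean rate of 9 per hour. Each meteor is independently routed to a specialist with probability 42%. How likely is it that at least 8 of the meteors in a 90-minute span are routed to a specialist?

0.2120

Thinning: the meteors that are routed to a specialist themselves form a Poisson process with rate 0.42 × 9 = 3.78 per hour.
Over the interval, μ = 3.78 × 1.5 = 5.67 (a 90-minute span = 1.5 hours).
P(N ≥ 8) = 1 − P(N ≤ 7) ≈ 0.2120.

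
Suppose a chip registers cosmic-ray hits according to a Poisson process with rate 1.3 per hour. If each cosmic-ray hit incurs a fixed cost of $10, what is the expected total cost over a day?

E[N] = 1.3 × 24 = 31.2 (a day = 24 hours); E[cost] = 31.2 × $10 = $312.

$312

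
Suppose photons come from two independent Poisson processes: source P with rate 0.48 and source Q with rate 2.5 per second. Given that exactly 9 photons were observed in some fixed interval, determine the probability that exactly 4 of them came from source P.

Given the total, each event is independently from source P with probability p = λ_P/(λ_P+λ_Q) = 0.48/2.98 ≈ 0.1611.
So K ~ Binomial(9, 0.48/2.98): P(K = 4) = C(9,4) · (0.48/2.98)^4 · (2.5/2.98)^5 ≈ 0.0352.

0.0352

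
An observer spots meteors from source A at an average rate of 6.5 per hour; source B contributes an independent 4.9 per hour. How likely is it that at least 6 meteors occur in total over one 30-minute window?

Independent Poisson processes superpose: combined rate λ = 6.5 + 4.9 = 11.4 per hour.
Over the interval, μ = 11.4 × 0.5 = 5.7 (a 30-minute window = 0.5 hours).
P(N ≥ 6) = 1 − P(N ≤ 5) ≈ 0.5050.

0.5050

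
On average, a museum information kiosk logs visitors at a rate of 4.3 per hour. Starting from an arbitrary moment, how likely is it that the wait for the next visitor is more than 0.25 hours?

0.3413

The wait for the next event is exponential with rate λ = 4.3 per hour.
P(T > 0.25) = e^(−λt) = e^(−4.3 × 0.25) = e^(−1.075) ≈ 0.3413.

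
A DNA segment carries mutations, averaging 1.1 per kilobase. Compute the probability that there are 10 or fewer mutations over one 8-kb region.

Over the interval, μ = 1.1 × 8 = 8.8 (an 8-kb region = 8 kilobases).
P(N ≤ 10) = Σ_{j=0}^{10} e^(−μ) μ^j/j! ≈ 0.7294.

0.7294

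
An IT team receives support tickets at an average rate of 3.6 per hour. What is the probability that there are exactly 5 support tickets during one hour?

0.1377

With mean μ = 3.6 per hour,
P(N = 5) = e^(−μ) μ^5/5! = e^(−3.6) · 3.6^5/120 ≈ 0.1377.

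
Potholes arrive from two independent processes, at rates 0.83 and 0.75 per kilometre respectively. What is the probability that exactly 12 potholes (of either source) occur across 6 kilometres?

0.0840

Independent Poisson processes superpose: combined rate λ = 0.83 + 0.75 = 1.58 per kilometre.
Over the interval, μ = 1.58 × 6 = 9.48 (6 kilometres).
P(N = 12) = e^(−9.48) · 9.48^12/12! ≈ 0.0840.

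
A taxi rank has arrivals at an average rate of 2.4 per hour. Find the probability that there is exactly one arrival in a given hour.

0.2177

With mean μ = 2.4 per hour,
P(N = 1) = e^(−μ) μ^1/1! = e^(−2.4) · 2.4^1/1 ≈ 0.2177.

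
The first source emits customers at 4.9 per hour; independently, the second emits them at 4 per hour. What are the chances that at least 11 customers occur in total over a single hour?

0.2822

Independent Poisson processes superpose: combined rate λ = 4.9 + 4 = 8.9 per hour.
So μ = 8.9.
P(N ≥ 11) = 1 − P(N ≤ 10) ≈ 0.2822.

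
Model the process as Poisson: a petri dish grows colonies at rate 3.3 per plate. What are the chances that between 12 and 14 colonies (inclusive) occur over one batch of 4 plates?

Over the interval, μ = 3.3 × 4 = 13.2 (a batch of 4 plates = 4 plates).
P(12 ≤ N ≤ 14) = Σ_{j=12}^{14} e^(−13.2) · 13.2^j/j! ≈ 0.3214.

0.3214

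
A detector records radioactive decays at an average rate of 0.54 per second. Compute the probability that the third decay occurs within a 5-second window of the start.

Over the interval, μ = 0.54 × 5 = 2.7 (a 5-second window = 5 seconds).
The third arrival falls in the interval iff at least 3 events occur there: P(S_3 ≤ t) = P(N ≥ 3) = 1 − P(N ≤ 2) ≈ 0.5064.

0.5064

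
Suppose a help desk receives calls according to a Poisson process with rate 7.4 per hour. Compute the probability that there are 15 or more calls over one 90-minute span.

0.1533

Over the interval, μ = 7.4 × 1.5 = 11.1 (a 90-minute span = 1.5 hours).
P(N ≥ 15) = 1 − P(N ≤ 14) = 1 − Σ_{j=0}^{14} e^(−μ) μ^j/j! ≈ 0.1533.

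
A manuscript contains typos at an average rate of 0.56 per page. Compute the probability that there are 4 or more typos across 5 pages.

0.3081

Over the interval, μ = 0.56 × 5 = 2.8 (5 pages).
P(N ≥ 4) = 1 − P(N ≤ 3) = 1 − Σ_{j=0}^{3} e^(−μ) μ^j/j! ≈ 0.3081.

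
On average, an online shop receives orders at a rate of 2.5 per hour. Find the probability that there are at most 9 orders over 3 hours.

0.7764

Over the interval, μ = 2.5 × 3 = 7.5 (3 hours).
P(N ≤ 9) = Σ_{j=0}^{9} e^(−μ) μ^j/j! ≈ 0.7764.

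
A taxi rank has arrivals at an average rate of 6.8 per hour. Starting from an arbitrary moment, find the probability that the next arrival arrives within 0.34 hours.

Inter-arrival times are exponential with rate λ = 6.8 per hour.
P(T ≤ 0.34) = 1 − e^(−λt) = 1 − e^(−6.8 × 0.34) = 1 − e^(−2.312) ≈ 0.9009.

0.9009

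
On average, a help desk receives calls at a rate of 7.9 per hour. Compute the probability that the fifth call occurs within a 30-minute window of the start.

Over the interval, μ = 7.9 × 0.5 = 3.95 (a 30-minute window = 0.5 hours).
The fifth arrival falls in the interval iff at least 5 events occur there: P(S_5 ≤ t) = P(N ≥ 5) = 1 − P(N ≤ 4) ≈ 0.3614.

0.3614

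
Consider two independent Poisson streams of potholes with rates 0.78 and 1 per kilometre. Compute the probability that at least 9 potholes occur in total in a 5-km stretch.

0.5311

Independent Poisson processes superpose: combined rate λ = 0.78 + 1 = 1.78 per kilometre.
Over the interval, μ = 1.78 × 5 = 8.9 (a 5-km stretch = 5 kilometres).
P(N ≥ 9) = 1 − P(N ≤ 8) ≈ 0.5311.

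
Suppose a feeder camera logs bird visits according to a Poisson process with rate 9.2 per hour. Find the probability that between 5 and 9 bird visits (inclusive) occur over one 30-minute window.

0.4672

Over the interval, μ = 9.2 × 0.5 = 4.6 (a 30-minute window = 0.5 hours).
P(5 ≤ N ≤ 9) = Σ_{j=5}^{9} e^(−4.6) · 4.6^j/j! ≈ 0.4672.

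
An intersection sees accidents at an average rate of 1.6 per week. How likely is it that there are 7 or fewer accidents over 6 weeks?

0.2584

Over the interval, μ = 1.6 × 6 = 9.6 (6 weeks).
P(N ≤ 7) = Σ_{j=0}^{7} e^(−μ) μ^j/j! ≈ 0.2584.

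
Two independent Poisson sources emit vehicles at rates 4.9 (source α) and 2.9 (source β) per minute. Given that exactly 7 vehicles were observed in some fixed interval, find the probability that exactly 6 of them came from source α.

0.1600

Given the total, each event is independently from source α with probability p = λ_α/(λ_α+λ_β) = 4.9/7.8 ≈ 0.6282.
So K ~ Binomial(7, 4.9/7.8): P(K = 6) = C(7,6) · (4.9/7.8)^6 · (2.9/7.8)^1 ≈ 0.1600.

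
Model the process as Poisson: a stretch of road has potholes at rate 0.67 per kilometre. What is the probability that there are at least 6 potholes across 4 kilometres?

Over the interval, μ = 0.67 × 4 = 2.68 (4 kilometres).
P(N ≥ 6) = 1 − P(N ≤ 5) = 1 − Σ_{j=0}^{5} e^(−μ) μ^j/j! ≈ 0.0551.

0.0551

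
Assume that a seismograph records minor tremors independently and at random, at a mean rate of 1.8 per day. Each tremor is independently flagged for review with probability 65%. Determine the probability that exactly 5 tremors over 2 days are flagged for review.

Thinning: the tremors that are flagged for review themselves form a Poisson process with rate 0.65 × 1.8 = 1.17 per day.
Over the interval, μ = 1.17 × 2 = 2.34 (2 days).
P(N = 5) = e^(−2.34) · 2.34^5/5! ≈ 0.0563.

0.0563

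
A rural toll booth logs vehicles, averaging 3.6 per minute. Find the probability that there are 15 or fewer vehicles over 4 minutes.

0.6293

Over the interval, μ = 3.6 × 4 = 14.4 (4 minutes).
P(N ≤ 15) = Σ_{j=0}^{15} e^(−μ) μ^j/j! ≈ 0.6293.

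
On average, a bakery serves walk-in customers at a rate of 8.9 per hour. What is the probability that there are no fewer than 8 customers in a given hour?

With mean μ = 8.9 per hour,
P(N ≥ 8) = 1 − P(N ≤ 7) = 1 − Σ_{j=0}^{7} e^(−μ) μ^j/j! ≈ 0.6643.

0.6643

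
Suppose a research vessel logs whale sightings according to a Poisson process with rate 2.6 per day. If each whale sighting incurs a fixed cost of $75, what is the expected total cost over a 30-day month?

$5850

E[N] = 2.6 × 30 = 78 (a 30-day month = 30 days); E[cost] = 78 × $75 = $5850.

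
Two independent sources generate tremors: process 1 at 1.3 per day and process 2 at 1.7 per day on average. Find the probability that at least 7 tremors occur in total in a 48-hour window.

Independent Poisson processes superpose: combined rate λ = 1.3 + 1.7 = 3 per day.
Over the interval, μ = 3 × 2 = 6 (a 48-hour window = 2 days).
P(N ≥ 7) = 1 − P(N ≤ 6) ≈ 0.3937.

0.3937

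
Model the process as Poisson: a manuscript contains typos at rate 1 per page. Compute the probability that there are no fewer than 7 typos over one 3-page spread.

Over the interval, μ = 1 × 3 = 3 (a 3-page spread = 3 pages).
P(N ≥ 7) = 1 − P(N ≤ 6) = 1 − Σ_{j=0}^{6} e^(−μ) μ^j/j! ≈ 0.0335.

0.0335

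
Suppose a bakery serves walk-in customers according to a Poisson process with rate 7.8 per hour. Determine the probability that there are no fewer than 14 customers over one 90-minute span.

Over the interval, μ = 7.8 × 1.5 = 11.7 (a 90-minute span = 1.5 hours).
P(N ≥ 14) = 1 − P(N ≤ 13) = 1 − Σ_{j=0}^{13} e^(−μ) μ^j/j! ≈ 0.2872.

0.2872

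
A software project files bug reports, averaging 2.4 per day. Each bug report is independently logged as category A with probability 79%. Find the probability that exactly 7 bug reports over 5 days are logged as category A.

0.1043

Thinning: the bug reports that are logged as category A themselves form a Poisson process with rate 0.79 × 2.4 = 1.896 per day.
Over the interval, μ = 1.896 × 5 = 9.48 (5 days).
P(N = 7) = e^(−9.48) · 9.48^7/7! ≈ 0.1043.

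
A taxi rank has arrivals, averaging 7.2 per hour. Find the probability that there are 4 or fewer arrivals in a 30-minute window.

0.7064

Over the interval, μ = 7.2 × 0.5 = 3.6 (a 30-minute window = 0.5 hours).
P(N ≤ 4) = Σ_{j=0}^{4} e^(−μ) μ^j/j! ≈ 0.7064.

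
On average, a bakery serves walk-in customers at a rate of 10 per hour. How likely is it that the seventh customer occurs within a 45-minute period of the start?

Over the interval, μ = 10 × 0.75 = 7.5 (a 45-minute period = 0.75 hours).
The seventh arrival falls in the interval iff at least 7 events occur there: P(S_7 ≤ t) = P(N ≥ 7) = 1 − P(N ≤ 6) ≈ 0.6218.

0.6218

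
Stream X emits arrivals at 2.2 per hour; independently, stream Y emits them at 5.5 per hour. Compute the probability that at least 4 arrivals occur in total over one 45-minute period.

0.8276

Independent Poisson processes superpose: combined rate λ = 2.2 + 5.5 = 7.7 per hour.
Over the interval, μ = 7.7 × 0.75 = 5.775 (a 45-minute period = 0.75 hours).
P(N ≥ 4) = 1 − P(N ≤ 3) ≈ 0.8276.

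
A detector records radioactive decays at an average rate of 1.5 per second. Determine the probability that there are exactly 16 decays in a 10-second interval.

Over the interval, μ = 1.5 × 10 = 15 (a 10-second interval = 10 seconds).
P(N = 16) = e^(−μ) μ^16/16! = e^(−15) · 15^16/20922789888000 ≈ 0.0960.

0.0960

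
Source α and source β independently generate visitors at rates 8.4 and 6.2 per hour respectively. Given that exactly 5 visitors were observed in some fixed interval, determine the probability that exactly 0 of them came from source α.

Given the total, each event is independently from source α with probability p = λ_α/(λ_α+λ_β) = 8.4/14.6 ≈ 0.5753.
So K ~ Binomial(5, 8.4/14.6): P(K = 0) = C(5,0) · (8.4/14.6)^0 · (6.2/14.6)^5 ≈ 0.0138.

0.0138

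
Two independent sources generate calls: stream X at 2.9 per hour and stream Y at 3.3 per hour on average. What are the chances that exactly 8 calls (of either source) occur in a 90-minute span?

Independent Poisson processes superpose: combined rate λ = 2.9 + 3.3 = 6.2 per hour.
Over the interval, μ = 6.2 × 1.5 = 9.3 (a 90-minute span = 1.5 hours).
P(N = 8) = e^(−9.3) · 9.3^8/8! ≈ 0.1269.

0.1269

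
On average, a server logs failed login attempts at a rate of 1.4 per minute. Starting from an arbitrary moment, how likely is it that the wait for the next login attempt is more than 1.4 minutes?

The wait for the next event is exponential with rate λ = 1.4 per minute.
P(T > 1.4) = e^(−λt) = e^(−1.4 × 1.4) = e^(−1.96) ≈ 0.1409.

0.1409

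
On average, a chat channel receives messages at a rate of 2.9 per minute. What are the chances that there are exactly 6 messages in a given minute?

With mean μ = 2.9 per minute,
P(N = 6) = e^(−μ) μ^6/6! = e^(−2.9) · 2.9^6/720 ≈ 0.0455.

0.0455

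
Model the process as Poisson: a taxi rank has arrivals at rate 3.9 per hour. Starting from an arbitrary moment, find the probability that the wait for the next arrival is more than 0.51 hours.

0.1368

The wait for the next event is exponential with rate λ = 3.9 per hour.
P(T > 0.51) = e^(−λt) = e^(−3.9 × 0.51) = e^(−1.989) ≈ 0.1368.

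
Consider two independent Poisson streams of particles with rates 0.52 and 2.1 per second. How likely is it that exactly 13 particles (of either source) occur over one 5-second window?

0.1099

Independent Poisson processes superpose: combined rate λ = 0.52 + 2.1 = 2.62 per second.
Over the interval, μ = 2.62 × 5 = 13.1 (a 5-second window = 5 seconds).
P(N = 13) = e^(−13.1) · 13.1^13/13! ≈ 0.1099.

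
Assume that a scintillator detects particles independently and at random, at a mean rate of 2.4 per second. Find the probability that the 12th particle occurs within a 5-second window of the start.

0.5384

Over the interval, μ = 2.4 × 5 = 12 (a 5-second window = 5 seconds).
The 12th arrival falls in the interval iff at least 12 events occur there: P(S_12 ≤ t) = P(N ≥ 12) = 1 − P(N ≤ 11) ≈ 0.5384.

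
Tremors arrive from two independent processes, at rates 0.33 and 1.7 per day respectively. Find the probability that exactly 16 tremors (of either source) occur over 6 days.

0.0575

Independent Poisson processes superpose: combined rate λ = 0.33 + 1.7 = 2.03 per day.
Over the interval, μ = 2.03 × 6 = 12.18 (6 days).
P(N = 16) = e^(−12.18) · 12.18^16/16! ≈ 0.0575.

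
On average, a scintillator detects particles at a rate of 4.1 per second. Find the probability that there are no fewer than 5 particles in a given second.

With mean μ = 4.1 per second,
P(N ≥ 5) = 1 − P(N ≤ 4) = 1 − Σ_{j=0}^{4} e^(−μ) μ^j/j! ≈ 0.3907.

0.3907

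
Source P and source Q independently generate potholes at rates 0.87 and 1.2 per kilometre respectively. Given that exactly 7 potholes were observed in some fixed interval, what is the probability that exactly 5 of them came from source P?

Given the total, each event is independently from source P with probability p = λ_P/(λ_P+λ_Q) = 0.87/2.07 ≈ 0.4203.
So K ~ Binomial(7, 0.87/2.07): P(K = 5) = C(7,5) · (0.87/2.07)^5 · (1.2/2.07)^2 ≈ 0.0926.

0.0926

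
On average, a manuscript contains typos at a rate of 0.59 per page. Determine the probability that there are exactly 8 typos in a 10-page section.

0.0998

Over the interval, μ = 0.59 × 10 = 5.9 (a 10-page section = 10 pages).
P(N = 8) = e^(−μ) μ^8/8! = e^(−5.9) · 5.9^8/40320 ≈ 0.0998.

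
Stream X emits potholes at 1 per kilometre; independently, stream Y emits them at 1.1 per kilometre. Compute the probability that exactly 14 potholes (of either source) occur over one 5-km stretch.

Independent Poisson processes superpose: combined rate λ = 1 + 1.1 = 2.1 per kilometre.
Over the interval, μ = 2.1 × 5 = 10.5 (a 5-km stretch = 5 kilometres).
P(N = 14) = e^(−10.5) · 10.5^14/14! ≈ 0.0625.

0.0625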